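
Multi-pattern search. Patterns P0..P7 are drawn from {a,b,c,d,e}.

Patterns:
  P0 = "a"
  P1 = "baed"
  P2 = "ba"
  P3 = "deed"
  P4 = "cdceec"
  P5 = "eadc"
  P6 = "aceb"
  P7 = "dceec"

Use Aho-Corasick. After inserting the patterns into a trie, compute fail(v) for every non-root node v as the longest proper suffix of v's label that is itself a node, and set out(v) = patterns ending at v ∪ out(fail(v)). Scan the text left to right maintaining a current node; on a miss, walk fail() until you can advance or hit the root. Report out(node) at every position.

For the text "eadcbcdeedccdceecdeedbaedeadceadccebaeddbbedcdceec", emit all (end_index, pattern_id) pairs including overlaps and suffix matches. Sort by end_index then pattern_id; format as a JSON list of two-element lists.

Build:
Trie nodes:
  n0 'ε': a→1 b→2 c→10 d→6 e→16
  n1 'a': c→20  ←P0
  n2 'b': a→3
  n3 'ba': e→4  ←P2
  n4 'bae': d→5
  n5 'baed': ·  ←P1
  n6 'd': c→23 e→7
  n7 'de': e→8
  n8 'dee': d→9
  n9 'deed': ·  ←P3
  n10 'c': d→11
  n11 'cd': c→12
  n12 'cdc': e→13
  n13 'cdce': e→14
  n14 'cdcee': c→15
  n15 'cdceec': ·  ←P4
  n16 'e': a→17
  n17 'ea': d→18
  n18 'ead': c→19
  n19 'eadc': ·  ←P5
  n20 'ac': e→21
  n21 'ace': b→22
  n22 'aceb': ·  ←P6
  n23 'dc': e→24
  n24 'dce': e→25
  n25 'dcee': c→26
  n26 'dceec': ·  ←P7

BFS fail/out derivation:
  n1('a'): parent n0 fail=0; on 'a' 0 → fail=0;  out {0}∪∅={0}
  n2('b'): parent n0 fail=0; on 'b' 0 → fail=0;  out ∅∪∅=∅
  n6('d'): parent n0 fail=0; on 'd' 0 → fail=0;  out ∅∪∅=∅
  n10('c'): parent n0 fail=0; on 'c' 0 → fail=0;  out ∅∪∅=∅
  n16('e'): parent n0 fail=0; on 'e' 0 → fail=0;  out ∅∪∅=∅
  n3('ba'): parent n2 fail=0; on 'a' 0 → fail=1;  out {2}∪{0}={0,2}
  n7('de'): parent n6 fail=0; on 'e' 0 → fail=16;  out ∅∪∅=∅
  n11('cd'): parent n10 fail=0; on 'd' 0 → fail=6;  out ∅∪∅=∅
  n17('ea'): parent n16 fail=0; on 'a' 0 → fail=1;  out ∅∪{0}={0}
  n20('ac'): parent n1 fail=0; on 'c' 0 → fail=10;  out ∅∪∅=∅
  n23('dc'): parent n6 fail=0; on 'c' 0 → fail=10;  out ∅∪∅=∅
  n4('bae'): parent n3 fail=1; on 'e' 1→0 → fail=16;  out ∅∪∅=∅
  n8('dee'): parent n7 fail=16; on 'e' 16→0 → fail=16;  out ∅∪∅=∅
  n12('cdc'): parent n11 fail=6; on 'c' 6 → fail=23;  out ∅∪∅=∅
  n18('ead'): parent n17 fail=1; on 'd' 1→0 → fail=6;  out ∅∪∅=∅
  n21('ace'): parent n20 fail=10; on 'e' 10→0 → fail=16;  out ∅∪∅=∅
  n24('dce'): parent n23 fail=10; on 'e' 10→0 → fail=16;  out ∅∪∅=∅
  n5('baed'): parent n4 fail=16; on 'd' 16→0 → fail=6;  out {1}∪∅={1}
  n9('deed'): parent n8 fail=16; on 'd' 16→0 → fail=6;  out {3}∪∅={3}
  n13('cdce'): parent n12 fail=23; on 'e' 23 → fail=24;  out ∅∪∅=∅
  n19('eadc'): parent n18 fail=6; on 'c' 6 → fail=23;  out {5}∪∅={5}
  n22('aceb'): parent n21 fail=16; on 'b' 16→0 → fail=2;  out {6}∪∅={6}
  n25('dcee'): parent n24 fail=16; on 'e' 16→0 → fail=16;  out ∅∪∅=∅
  n14('cdcee'): parent n13 fail=24; on 'e' 24 → fail=25;  out ∅∪∅=∅
  n26('dceec'): parent n25 fail=16; on 'c' 16→0 → fail=10;  out {7}∪∅={7}
  n15('cdceec'): parent n14 fail=25; on 'c' 25 → fail=26;  out {4}∪{7}={4,7}

Run:
i=0 'e': node 0→16
i=1 'a': node 16→17  ** P0@[1:1]
i=2 'd': node 17→18
i=3 'c': node 18→19  ** P5@[0:3]
i=4 'b': node 19→2 ·f
i=5 'c': node 2→10 ·f
i=6 'd': node 10→11
i=7 'e': node 11→7 ·f
i=8 'e': node 7→8
i=9 'd': node 8→9  ** P3@[6:9]
i=10 'c': node 9→23 ·f
i=11 'c': node 23→10 ·f
i=12 'd': node 10→11
i=13 'c': node 11→12
i=14 'e': node 12→13
i=15 'e': node 13→14
i=16 'c': node 14→15  ** P4@[11:16],P7@[12:16]
i=17 'd': node 15→11 ·f
i=18 'e': node 11→7 ·f
i=19 'e': node 7→8
i=20 'd': node 8→9  ** P3@[17:20]
i=21 'b': node 9→2 ·f
i=22 'a': node 2→3  ** P0@[22:22],P2@[21:22]
i=23 'e': node 3→4
i=24 'd': node 4→5  ** P1@[21:24]
i=25 'e': node 5→7 ·f
i=26 'a': node 7→17 ·f  ** P0@[26:26]
i=27 'd': node 17→18
i=28 'c': node 18→19  ** P5@[25:28]
i=29 'e': node 19→24 ·f
i=30 'a': node 24→17 ·f  ** P0@[30:30]
i=31 'd': node 17→18
i=32 'c': node 18→19  ** P5@[29:32]
i=33 'c': node 19→10 ·f
i=34 'e': node 10→16 ·f
i=35 'b': node 16→2 ·f
i=36 'a': node 2→3  ** P0@[36:36],P2@[35:36]
i=37 'e': node 3→4
i=38 'd': node 4→5  ** P1@[35:38]
i=39 'd': node 5→6 ·f
i=40 'b': node 6→2 ·f
i=41 'b': node 2→2 ·f
i=42 'e': node 2→16 ·f
i=43 'd': node 16→6 ·f
i=44 'c': node 6→23
i=45 'd': node 23→11 ·f
i=46 'c': node 11→12
i=47 'e': node 12→13
i=48 'e': node 13→14
i=49 'c': node 14→15  ** P4@[44:49],P7@[45:49]

All matches (sorted): [[1,0],[3,5],[9,3],[16,4],[16,7],[20,3],[22,0],[22,2],[24,1],[26,0],[28,5],[30,0],[32,5],[36,0],[36,2],[38,1],[49,4],[49,7]]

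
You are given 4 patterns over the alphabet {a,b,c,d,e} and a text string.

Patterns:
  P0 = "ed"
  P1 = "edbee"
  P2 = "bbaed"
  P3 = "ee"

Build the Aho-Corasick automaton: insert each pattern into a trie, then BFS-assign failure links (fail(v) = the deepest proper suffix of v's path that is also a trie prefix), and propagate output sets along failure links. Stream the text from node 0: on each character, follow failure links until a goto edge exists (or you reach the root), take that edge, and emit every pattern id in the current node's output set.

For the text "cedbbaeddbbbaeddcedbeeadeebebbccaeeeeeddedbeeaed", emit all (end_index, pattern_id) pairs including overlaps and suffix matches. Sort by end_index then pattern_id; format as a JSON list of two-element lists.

Construct AC machine:
Trie (insert patterns):
  n0 'ε': b→6 e→1
  n1 'e': d→2 e→11
  n2 'ed': b→3  [P0 ends]
  n3 'edb': e→4
  n4 'edbe': e→5
  n5 'edbee': ·  [P1 ends]
  n6 'b': b→7
  n7 'bb': a→8
  n8 'bba': e→9
  n9 'bbae': d→10
  n10 'bbaed': ·  [P2 ends]
  n11 'ee': ·  [P3 ends]

BFS fail/out derivation:
  fail(1) 'e': from fail(0)=0 chase 'e': 0 ⇒ 0;  out=∅∪out(0)=∅
  fail(6) 'b': from fail(0)=0 chase 'b': 0 ⇒ 0;  out=∅∪out(0)=∅
  fail(2) 'ed': from fail(1)=0 chase 'd': 0 ⇒ 0;  out={0}∪out(0)={0}
  fail(7) 'bb': from fail(6)=0 chase 'b': 0 ⇒ 6;  out=∅∪out(6)=∅
  fail(11) 'ee': from fail(1)=0 chase 'e': 0 ⇒ 1;  out={3}∪out(1)={3}
  fail(3) 'edb': from fail(2)=0 chase 'b': 0 ⇒ 6;  out=∅∪out(6)=∅
  fail(8) 'bba': from fail(7)=6 chase 'a': 6→0 ⇒ 0;  out=∅∪out(0)=∅
  fail(4) 'edbe': from fail(3)=6 chase 'e': 6→0 ⇒ 1;  out=∅∪out(1)=∅
  fail(9) 'bbae': from fail(8)=0 chase 'e': 0 ⇒ 1;  out=∅∪out(1)=∅
  fail(5) 'edbee': from fail(4)=1 chase 'e': 1 ⇒ 11;  out={1}∪out(11)={1,3}
  fail(10) 'bbaed': from fail(9)=1 chase 'd': 1 ⇒ 2;  out={2}∪out(2)={0,2}

Scan:
i=0 'c': node 0→0
i=1 'e': node 0→1
i=2 'd': node 1→2  ** P0@[1:2]
i=3 'b': node 2→3
i=4 'b': node 3→7 ·f
i=5 'a': node 7→8
i=6 'e': node 8→9
i=7 'd': node 9→10  ** P0@[6:7],P2@[3:7]
i=8 'd': node 10→0 ·f
i=9 'b': node 0→6
i=10 'b': node 6→7
i=11 'b': node 7→7 ·f
i=12 'a': node 7→8
i=13 'e': node 8→9
i=14 'd': node 9→10  ** P0@[13:14],P2@[10:14]
i=15 'd': node 10→0 ·f
i=16 'c': node 0→0
i=17 'e': node 0→1
i=18 'd': node 1→2  ** P0@[17:18]
i=19 'b': node 2→3
i=20 'e': node 3→4
i=21 'e': node 4→5  ** P1@[17:21],P3@[20:21]
i=22 'a': node 5→0 ·f
i=23 'd': node 0→0
i=24 'e': node 0→1
i=25 'e': node 1→11  ** P3@[24:25]
i=26 'b': node 11→6 ·f
i=27 'e': node 6→1 ·f
i=28 'b': node 1→6 ·f
i=29 'b': node 6→7
i=30 'c': node 7→0 ·f
i=31 'c': node 0→0
i=32 'a': node 0→0
i=33 'e': node 0→1
i=34 'e': node 1→11  ** P3@[33:34]
i=35 'e': node 11→11 ·f  ** P3@[34:35]
i=36 'e': node 11→11 ·f  ** P3@[35:36]
i=37 'e': node 11→11 ·f  ** P3@[36:37]
i=38 'd': node 11→2 ·f  ** P0@[37:38]
i=39 'd': node 2→0 ·f
i=40 'e': node 0→1
i=41 'd': node 1→2  ** P0@[40:41]
i=42 'b': node 2→3
i=43 'e': node 3→4
i=44 'e': node 4→5  ** P1@[40:44],P3@[43:44]
i=45 'a': node 5→0 ·f
i=46 'e': node 0→1
i=47 'd': node 1→2  ** P0@[46:47]

Matches: [[2,0],[7,0],[7,2],[14,0],[14,2],[18,0],[21,1],[21,3],[25,3],[34,3],[35,3],[36,3],[37,3],[38,0],[41,0],[44,1],[44,3],[47,0]]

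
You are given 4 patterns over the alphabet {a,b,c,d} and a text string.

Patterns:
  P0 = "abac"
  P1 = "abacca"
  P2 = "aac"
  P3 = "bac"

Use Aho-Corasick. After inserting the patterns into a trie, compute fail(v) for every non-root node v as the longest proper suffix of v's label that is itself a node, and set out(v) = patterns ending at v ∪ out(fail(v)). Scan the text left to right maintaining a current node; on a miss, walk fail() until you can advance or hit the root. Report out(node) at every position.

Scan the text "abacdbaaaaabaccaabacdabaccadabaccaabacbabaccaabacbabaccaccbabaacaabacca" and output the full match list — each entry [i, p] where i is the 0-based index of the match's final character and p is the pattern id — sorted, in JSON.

Build:
Trie nodes:
  n0 'ε': a→1 b→9
  n1 'a': a→7 b→2
  n2 'ab': a→3
  n3 'aba': c→4
  n4 'abac': c→5  [P0 ends]
  n5 'abacc': a→6
  n6 'abacca': ·  [P1 ends]
  n7 'aa': c→8
  n8 'aac': ·  [P2 ends]
  n9 'b': a→10
  n10 'ba': c→11
  n11 'bac': ·  [P3 ends]

Failure links (BFS by depth):
  n1('a'): parent n0 fail=0; on 'a' 0 → fail=0;  out ∅∪∅=∅
  n9('b'): parent n0 fail=0; on 'b' 0 → fail=0;  out ∅∪∅=∅
  n2('ab'): parent n1 fail=0; on 'b' 0 → fail=9;  out ∅∪∅=∅
  n7('aa'): parent n1 fail=0; on 'a' 0 → fail=1;  out ∅∪∅=∅
  n10('ba'): parent n9 fail=0; on 'a' 0 → fail=1;  out ∅∪∅=∅
  n3('aba'): parent n2 fail=9; on 'a' 9 → fail=10;  out ∅∪∅=∅
  n8('aac'): parent n7 fail=1; on 'c' 1→0 → fail=0;  out {2}∪∅={2}
  n11('bac'): parent n10 fail=1; on 'c' 1→0 → fail=0;  out {3}∪∅={3}
  n4('abac'): parent n3 fail=10; on 'c' 10 → fail=11;  out {0}∪{3}={0,3}
  n5('abacc'): parent n4 fail=11; on 'c' 11→0 → fail=0;  out ∅∪∅=∅
  n6('abacca'): parent n5 fail=0; on 'a' 0 → fail=1;  out {1}∪∅={1}

Scan:
[0] read 'a'  n0⇒n1
[1] read 'b'  n1⇒n2
[2] read 'a'  n2⇒n3
[3] read 'c'  n3⇒n4  ** P0@[0:3],P3@[1:3]
[4] read 'd'  n4⇒n0 (fail-walked)
[5] read 'b'  n0⇒n9
[6] read 'a'  n9⇒n10
[7] read 'a'  n10⇒n7 (fail-walked)
[8] read 'a'  n7⇒n7 (fail-walked)
[9] read 'a'  n7⇒n7 (fail-walked)
[10] read 'a'  n7⇒n7 (fail-walked)
[11] read 'b'  n7⇒n2 (fail-walked)
[12] read 'a'  n2⇒n3
[13] read 'c'  n3⇒n4  ** P0@[10:13],P3@[11:13]
[14] read 'c'  n4⇒n5
[15] read 'a'  n5⇒n6  ** P1@[10:15]
[16] read 'a'  n6⇒n7 (fail-walked)
[17] read 'b'  n7⇒n2 (fail-walked)
[18] read 'a'  n2⇒n3
[19] read 'c'  n3⇒n4  ** P0@[16:19],P3@[17:19]
[20] read 'd'  n4⇒n0 (fail-walked)
[21] read 'a'  n0⇒n1
[22] read 'b'  n1⇒n2
[23] read 'a'  n2⇒n3
[24] read 'c'  n3⇒n4  ** P0@[21:24],P3@[22:24]
[25] read 'c'  n4⇒n5
[26] read 'a'  n5⇒n6  ** P1@[21:26]
[27] read 'd'  n6⇒n0 (fail-walked)
[28] read 'a'  n0⇒n1
[29] read 'b'  n1⇒n2
[30] read 'a'  n2⇒n3
[31] read 'c'  n3⇒n4  ** P0@[28:31],P3@[29:31]
[32] read 'c'  n4⇒n5
[33] read 'a'  n5⇒n6  ** P1@[28:33]
[34] read 'a'  n6⇒n7 (fail-walked)
[35] read 'b'  n7⇒n2 (fail-walked)
[36] read 'a'  n2⇒n3
[37] read 'c'  n3⇒n4  ** P0@[34:37],P3@[35:37]
[38] read 'b'  n4⇒n9 (fail-walked)
[39] read 'a'  n9⇒n10
[40] read 'b'  n10⇒n2 (fail-walked)
[41] read 'a'  n2⇒n3
[42] read 'c'  n3⇒n4  ** P0@[39:42],P3@[40:42]
[43] read 'c'  n4⇒n5
[44] read 'a'  n5⇒n6  ** P1@[39:44]
[45] read 'a'  n6⇒n7 (fail-walked)
[46] read 'b'  n7⇒n2 (fail-walked)
[47] read 'a'  n2⇒n3
[48] read 'c'  n3⇒n4  ** P0@[45:48],P3@[46:48]
[49] read 'b'  n4⇒n9 (fail-walked)
[50] read 'a'  n9⇒n10
[51] read 'b'  n10⇒n2 (fail-walked)
[52] read 'a'  n2⇒n3
[53] read 'c'  n3⇒n4  ** P0@[50:53],P3@[51:53]
[54] read 'c'  n4⇒n5
[55] read 'a'  n5⇒n6  ** P1@[50:55]
[56] read 'c'  n6⇒n0 (fail-walked)
[57] read 'c'  n0⇒n0
[58] read 'b'  n0⇒n9
[59] read 'a'  n9⇒n10
[60] read 'b'  n10⇒n2 (fail-walked)
[61] read 'a'  n2⇒n3
[62] read 'a'  n3⇒n7 (fail-walked)
[63] read 'c'  n7⇒n8  ** P2@[61:63]
[64] read 'a'  n8⇒n1 (fail-walked)
[65] read 'a'  n1⇒n7
[66] read 'b'  n7⇒n2 (fail-walked)
[67] read 'a'  n2⇒n3
[68] read 'c'  n3⇒n4  ** P0@[65:68],P3@[66:68]
[69] read 'c'  n4⇒n5
[70] read 'a'  n5⇒n6  ** P1@[65:70]

Matches: [[3,0],[3,3],[13,0],[13,3],[15,1],[19,0],[19,3],[24,0],[24,3],[26,1],[31,0],[31,3],[33,1],[37,0],[37,3],[42,0],[42,3],[44,1],[48,0],[48,3],[53,0],[53,3],[55,1],[63,2],[68,0],[68,3],[70,1]]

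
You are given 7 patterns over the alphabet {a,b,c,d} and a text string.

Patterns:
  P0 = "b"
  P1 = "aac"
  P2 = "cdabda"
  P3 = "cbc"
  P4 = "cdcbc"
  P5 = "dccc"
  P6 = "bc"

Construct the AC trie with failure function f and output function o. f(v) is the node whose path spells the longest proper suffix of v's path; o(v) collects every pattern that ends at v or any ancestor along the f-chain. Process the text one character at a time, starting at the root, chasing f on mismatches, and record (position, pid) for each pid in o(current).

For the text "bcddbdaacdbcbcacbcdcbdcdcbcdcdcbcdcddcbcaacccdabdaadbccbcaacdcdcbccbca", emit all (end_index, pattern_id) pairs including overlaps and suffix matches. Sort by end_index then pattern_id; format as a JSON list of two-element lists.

Build:
Trie nodes:
  0='ε' goto a→2 b→1 c→5 d→16
  1='b' goto c→20  [P0 ends]
  2='a' goto a→3
  3='aa' goto c→4
  4='aac' goto ·  [P1 ends]
  5='c' goto b→11 d→6
  6='cd' goto a→7 c→13
  7='cda' goto b→8
  8='cdab' goto d→9
  9='cdabd' goto a→10
  10='cdabda' goto ·  [P2 ends]
  11='cb' goto c→12
  12='cbc' goto ·  [P3 ends]
  13='cdc' goto b→14
  14='cdcb' goto c→15
  15='cdcbc' goto ·  [P4 ends]
  16='d' goto c→17
  17='dc' goto c→18
  18='dcc' goto c→19
  19='dccc' goto ·  [P5 ends]
  20='bc' goto ·  [P6 ends]

BFS fail/out derivation:
  fail(1) 'b': from fail(0)=0 chase 'b': 0 ⇒ 0;  out={0}∪out(0)={0}
  fail(2) 'a': from fail(0)=0 chase 'a': 0 ⇒ 0;  out=∅∪out(0)=∅
  fail(5) 'c': from fail(0)=0 chase 'c': 0 ⇒ 0;  out=∅∪out(0)=∅
  fail(16) 'd': from fail(0)=0 chase 'd': 0 ⇒ 0;  out=∅∪out(0)=∅
  fail(3) 'aa': from fail(2)=0 chase 'a': 0 ⇒ 2;  out=∅∪out(2)=∅
  fail(6) 'cd': from fail(5)=0 chase 'd': 0 ⇒ 16;  out=∅∪out(16)=∅
  fail(11) 'cb': from fail(5)=0 chase 'b': 0 ⇒ 1;  out=∅∪out(1)={0}
  fail(17) 'dc': from fail(16)=0 chase 'c': 0 ⇒ 5;  out=∅∪out(5)=∅
  fail(20) 'bc': from fail(1)=0 chase 'c': 0 ⇒ 5;  out={6}∪out(5)={6}
  fail(4) 'aac': from fail(3)=2 chase 'c': 2→0 ⇒ 5;  out={1}∪out(5)={1}
  fail(7) 'cda': from fail(6)=16 chase 'a': 16→0 ⇒ 2;  out=∅∪out(2)=∅
  fail(12) 'cbc': from fail(11)=1 chase 'c': 1 ⇒ 20;  out={3}∪out(20)={3,6}
  fail(13) 'cdc': from fail(6)=16 chase 'c': 16 ⇒ 17;  out=∅∪out(17)=∅
  fail(18) 'dcc': from fail(17)=5 chase 'c': 5→0 ⇒ 5;  out=∅∪out(5)=∅
  fail(8) 'cdab': from fail(7)=2 chase 'b': 2→0 ⇒ 1;  out=∅∪out(1)={0}
  fail(14) 'cdcb': from fail(13)=17 chase 'b': 17→5 ⇒ 11;  out=∅∪out(11)={0}
  fail(19) 'dccc': from fail(18)=5 chase 'c': 5→0 ⇒ 5;  out={5}∪out(5)={5}
  fail(9) 'cdabd': from fail(8)=1 chase 'd': 1→0 ⇒ 16;  out=∅∪out(16)=∅
  fail(15) 'cdcbc': from fail(14)=11 chase 'c': 11 ⇒ 12;  out={4}∪out(12)={3,4,6}
  fail(10) 'cdabda': from fail(9)=16 chase 'a': 16→0 ⇒ 2;  out={2}∪out(2)={2}

Scan:
[0] read 'b'  n0⇒n1  → match P0@[0:0]
[1] read 'c'  n1⇒n20  → match P6@[0:1]
[2] read 'd'  n20⇒n6 (via fail)
[3] read 'd'  n6⇒n16 (via fail)
[4] read 'b'  n16⇒n1 (via fail)  → match P0@[4:4]
[5] read 'd'  n1⇒n16 (via fail)
[6] read 'a'  n16⇒n2 (via fail)
[7] read 'a'  n2⇒n3
[8] read 'c'  n3⇒n4  → match P1@[6:8]
[9] read 'd'  n4⇒n6 (via fail)
[10] read 'b'  n6⇒n1 (via fail)  → match P0@[10:10]
[11] read 'c'  n1⇒n20  → match P6@[10:11]
[12] read 'b'  n20⇒n11 (via fail)  → match P0@[12:12]
[13] read 'c'  n11⇒n12  → match P3@[11:13],P6@[12:13]
[14] read 'a'  n12⇒n2 (via fail)
[15] read 'c'  n2⇒n5 (via fail)
[16] read 'b'  n5⇒n11  → match P0@[16:16]
[17] read 'c'  n11⇒n12  → match P3@[15:17],P6@[16:17]
[18] read 'd'  n12⇒n6 (via fail)
[19] read 'c'  n6⇒n13
[20] read 'b'  n13⇒n14  → match P0@[20:20]
[21] read 'd'  n14⇒n16 (via fail)
[22] read 'c'  n16⇒n17
[23] read 'd'  n17⇒n6 (via fail)
[24] read 'c'  n6⇒n13
[25] read 'b'  n13⇒n14  → match P0@[25:25]
[26] read 'c'  n14⇒n15  → match P3@[24:26],P4@[22:26],P6@[25:26]
[27] read 'd'  n15⇒n6 (via fail)
[28] read 'c'  n6⇒n13
[29] read 'd'  n13⇒n6 (via fail)
[30] read 'c'  n6⇒n13
[31] read 'b'  n13⇒n14  → match P0@[31:31]
[32] read 'c'  n14⇒n15  → match P3@[30:32],P4@[28:32],P6@[31:32]
[33] read 'd'  n15⇒n6 (via fail)
[34] read 'c'  n6⇒n13
[35] read 'd'  n13⇒n6 (via fail)
[36] read 'd'  n6⇒n16 (via fail)
[37] read 'c'  n16⇒n17
[38] read 'b'  n17⇒n11 (via fail)  → match P0@[38:38]
[39] read 'c'  n11⇒n12  → match P3@[37:39],P6@[38:39]
[40] read 'a'  n12⇒n2 (via fail)
[41] read 'a'  n2⇒n3
[42] read 'c'  n3⇒n4  → match P1@[40:42]
[43] read 'c'  n4⇒n5 (via fail)
[44] read 'c'  n5⇒n5 (via fail)
[45] read 'd'  n5⇒n6
[46] read 'a'  n6⇒n7
[47] read 'b'  n7⇒n8  → match P0@[47:47]
[48] read 'd'  n8⇒n9
[49] read 'a'  n9⇒n10  → match P2@[44:49]
[50] read 'a'  n10⇒n3 (via fail)
[51] read 'd'  n3⇒n16 (via fail)
[52] read 'b'  n16⇒n1 (via fail)  → match P0@[52:52]
[53] read 'c'  n1⇒n20  → match P6@[52:53]
[54] read 'c'  n20⇒n5 (via fail)
[55] read 'b'  n5⇒n11  → match P0@[55:55]
[56] read 'c'  n11⇒n12  → match P3@[54:56],P6@[55:56]
[57] read 'a'  n12⇒n2 (via fail)
[58] read 'a'  n2⇒n3
[59] read 'c'  n3⇒n4  → match P1@[57:59]
[60] read 'd'  n4⇒n6 (via fail)
[61] read 'c'  n6⇒n13
[62] read 'd'  n13⇒n6 (via fail)
[63] read 'c'  n6⇒n13
[64] read 'b'  n13⇒n14  → match P0@[64:64]
[65] read 'c'  n14⇒n15  → match P3@[63:65],P4@[61:65],P6@[64:65]
[66] read 'c'  n15⇒n5 (via fail)
[67] read 'b'  n5⇒n11  → match P0@[67:67]
[68] read 'c'  n11⇒n12  → match P3@[66:68],P6@[67:68]
[69] read 'a'  n12⇒n2 (via fail)

Result: [[0,0],[1,6],[4,0],[8,1],[10,0],[11,6],[12,0],[13,3],[13,6],[16,0],[17,3],[17,6],[20,0],[25,0],[26,3],[26,4],[26,6],[31,0],[32,3],[32,4],[32,6],[38,0],[39,3],[39,6],[42,1],[47,0],[49,2],[52,0],[53,6],[55,0],[56,3],[56,6],[59,1],[64,0],[65,3],[65,4],[65,6],[67,0],[68,3],[68,6]]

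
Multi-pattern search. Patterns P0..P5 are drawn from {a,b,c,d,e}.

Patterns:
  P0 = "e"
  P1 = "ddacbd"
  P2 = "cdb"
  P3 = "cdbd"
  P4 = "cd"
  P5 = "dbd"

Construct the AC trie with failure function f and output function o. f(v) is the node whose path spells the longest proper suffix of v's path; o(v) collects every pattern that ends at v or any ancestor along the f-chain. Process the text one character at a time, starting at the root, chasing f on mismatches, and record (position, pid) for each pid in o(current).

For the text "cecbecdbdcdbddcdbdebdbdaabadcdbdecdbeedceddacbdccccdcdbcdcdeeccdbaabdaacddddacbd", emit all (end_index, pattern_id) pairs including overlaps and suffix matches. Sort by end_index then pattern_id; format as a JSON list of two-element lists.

Build automaton:
Trie nodes:
  n0 'ε': c→8 d→2 e→1
  n1 'e': ·  [P0 ends]
  n2 'd': b→12 d→3
  n3 'dd': a→4
  n4 'dda': c→5
  n5 'ddac': b→6
  n6 'ddacb': d→7
  n7 'ddacbd': ·  [P1 ends]
  n8 'c': d→9
  n9 'cd': b→10  [P4 ends]
  n10 'cdb': d→11  [P2 ends]
  n11 'cdbd': ·  [P3 ends]
  n12 'db': d→13
  n13 'dbd': ·  [P5 ends]

Failure links (BFS by depth):
  fail(1) 'e': from fail(0)=0 chase 'e': 0 ⇒ 0;  out={0}∪out(0)={0}
  fail(2) 'd': from fail(0)=0 chase 'd': 0 ⇒ 0;  out=∅∪out(0)=∅
  fail(8) 'c': from fail(0)=0 chase 'c': 0 ⇒ 0;  out=∅∪out(0)=∅
  fail(3) 'dd': from fail(2)=0 chase 'd': 0 ⇒ 2;  out=∅∪out(2)=∅
  fail(9) 'cd': from fail(8)=0 chase 'd': 0 ⇒ 2;  out={4}∪out(2)={4}
  fail(12) 'db': from fail(2)=0 chase 'b': 0 ⇒ 0;  out=∅∪out(0)=∅
  fail(4) 'dda': from fail(3)=2 chase 'a': 2→0 ⇒ 0;  out=∅∪out(0)=∅
  fail(10) 'cdb': from fail(9)=2 chase 'b': 2 ⇒ 12;  out={2}∪out(12)={2}
  fail(13) 'dbd': from fail(12)=0 chase 'd': 0 ⇒ 2;  out={5}∪out(2)={5}
  fail(5) 'ddac': from fail(4)=0 chase 'c': 0 ⇒ 8;  out=∅∪out(8)=∅
  fail(11) 'cdbd': from fail(10)=12 chase 'd': 12 ⇒ 13;  out={3}∪out(13)={3,5}
  fail(6) 'ddacb': from fail(5)=8 chase 'b': 8→0 ⇒ 0;  out=∅∪out(0)=∅
  fail(7) 'ddacbd': from fail(6)=0 chase 'd': 0 ⇒ 2;  out={1}∪out(2)={1}

Run:
i=0 'c': node 0→8
i=1 'e': node 8→1 (fail-walked)  ** P0@[1:1]
i=2 'c': node 1→8 (fail-walked)
i=3 'b': node 8→0 (fail-walked)
i=4 'e': node 0→1  ** P0@[4:4]
i=5 'c': node 1→8 (fail-walked)
i=6 'd': node 8→9  ** P4@[5:6]
i=7 'b': node 9→10  ** P2@[5:7]
i=8 'd': node 10→11  ** P3@[5:8],P5@[6:8]
i=9 'c': node 11→8 (fail-walked)
i=10 'd': node 8→9  ** P4@[9:10]
i=11 'b': node 9→10  ** P2@[9:11]
i=12 'd': node 10→11  ** P3@[9:12],P5@[10:12]
i=13 'd': node 11→3 (fail-walked)
i=14 'c': node 3→8 (fail-walked)
i=15 'd': node 8→9  ** P4@[14:15]
i=16 'b': node 9→10  ** P2@[14:16]
i=17 'd': node 10→11  ** P3@[14:17],P5@[15:17]
i=18 'e': node 11→1 (fail-walked)  ** P0@[18:18]
i=19 'b': node 1→0 (fail-walked)
i=20 'd': node 0→2
i=21 'b': node 2→12
i=22 'd': node 12→13  ** P5@[20:22]
i=23 'a': node 13→0 (fail-walked)
i=24 'a': node 0→0
i=25 'b': node 0→0
i=26 'a': node 0→0
i=27 'd': node 0→2
i=28 'c': node 2→8 (fail-walked)
i=29 'd': node 8→9  ** P4@[28:29]
i=30 'b': node 9→10  ** P2@[28:30]
i=31 'd': node 10→11  ** P3@[28:31],P5@[29:31]
i=32 'e': node 11→1 (fail-walked)  ** P0@[32:32]
i=33 'c': node 1→8 (fail-walked)
i=34 'd': node 8→9  ** P4@[33:34]
i=35 'b': node 9→10  ** P2@[33:35]
i=36 'e': node 10→1 (fail-walked)  ** P0@[36:36]
i=37 'e': node 1→1 (fail-walked)  ** P0@[37:37]
i=38 'd': node 1→2 (fail-walked)
i=39 'c': node 2→8 (fail-walked)
i=40 'e': node 8→1 (fail-walked)  ** P0@[40:40]
i=41 'd': node 1→2 (fail-walked)
i=42 'd': node 2→3
i=43 'a': node 3→4
i=44 'c': node 4→5
i=45 'b': node 5→6
i=46 'd': node 6→7  ** P1@[41:46]
i=47 'c': node 7→8 (fail-walked)
i=48 'c': node 8→8 (fail-walked)
i=49 'c': node 8→8 (fail-walked)
i=50 'c': node 8→8 (fail-walked)
i=51 'd': node 8→9  ** P4@[50:51]
i=52 'c': node 9→8 (fail-walked)
i=53 'd': node 8→9  ** P4@[52:53]
i=54 'b': node 9→10  ** P2@[52:54]
i=55 'c': node 10→8 (fail-walked)
i=56 'd': node 8→9  ** P4@[55:56]
i=57 'c': node 9→8 (fail-walked)
i=58 'd': node 8→9  ** P4@[57:58]
i=59 'e': node 9→1 (fail-walked)  ** P0@[59:59]
i=60 'e': node 1→1 (fail-walked)  ** P0@[60:60]
i=61 'c': node 1→8 (fail-walked)
i=62 'c': node 8→8 (fail-walked)
i=63 'd': node 8→9  ** P4@[62:63]
i=64 'b': node 9→10  ** P2@[62:64]
i=65 'a': node 10→0 (fail-walked)
i=66 'a': node 0→0
i=67 'b': node 0→0
i=68 'd': node 0→2
i=69 'a': node 2→0 (fail-walked)
i=70 'a': node 0→0
i=71 'c': node 0→8
i=72 'd': node 8→9  ** P4@[71:72]
i=73 'd': node 9→3 (fail-walked)
i=74 'd': node 3→3 (fail-walked)
i=75 'd': node 3→3 (fail-walked)
i=76 'a': node 3→4
i=77 'c': node 4→5
i=78 'b': node 5→6
i=79 'd': node 6→7  ** P1@[74:79]

All matches (sorted): [[1,0],[4,0],[6,4],[7,2],[8,3],[8,5],[10,4],[11,2],[12,3],[12,5],[15,4],[16,2],[17,3],[17,5],[18,0],[22,5],[29,4],[30,2],[31,3],[31,5],[32,0],[34,4],[35,2],[36,0],[37,0],[40,0],[46,1],[51,4],[53,4],[54,2],[56,4],[58,4],[59,0],[60,0],[63,4],[64,2],[72,4],[79,1]]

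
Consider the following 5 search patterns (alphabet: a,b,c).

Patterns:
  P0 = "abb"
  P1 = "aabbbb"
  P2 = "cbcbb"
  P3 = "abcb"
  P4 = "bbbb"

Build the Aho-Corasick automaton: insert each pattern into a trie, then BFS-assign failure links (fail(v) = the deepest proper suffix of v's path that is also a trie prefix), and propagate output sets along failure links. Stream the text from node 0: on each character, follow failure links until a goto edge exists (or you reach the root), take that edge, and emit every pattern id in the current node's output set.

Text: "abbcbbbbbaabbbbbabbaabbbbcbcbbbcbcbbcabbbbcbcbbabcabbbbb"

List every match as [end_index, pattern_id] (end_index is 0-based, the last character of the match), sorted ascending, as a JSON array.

Build:
Trie nodes:
  0='ε' goto a→1 b→16 c→9
  1='a' goto a→4 b→2
  2='ab' goto b→3 c→14
  3='abb' goto ·  [P0 ends]
  4='aa' goto b→5
  5='aab' goto b→6
  6='aabb' goto b→7
  7='aabbb' goto b→8
  8='aabbbb' goto ·  [P1 ends]
  9='c' goto b→10
  10='cb' goto c→11
  11='cbc' goto b→12
  12='cbcb' goto b→13
  13='cbcbb' goto ·  [P2 ends]
  14='abc' goto b→15
  15='abcb' goto ·  [P3 ends]
  16='b' goto b→17
  17='bb' goto b→18
  18='bbb' goto b→19
  19='bbbb' goto ·  [P4 ends]

BFS fail/out derivation:
  n1('a'): parent n0 fail=0; on 'a' 0 → fail=0;  out ∅∪∅=∅
  n9('c'): parent n0 fail=0; on 'c' 0 → fail=0;  out ∅∪∅=∅
  n16('b'): parent n0 fail=0; on 'b' 0 → fail=0;  out ∅∪∅=∅
  n2('ab'): parent n1 fail=0; on 'b' 0 → fail=16;  out ∅∪∅=∅
  n4('aa'): parent n1 fail=0; on 'a' 0 → fail=1;  out ∅∪∅=∅
  n10('cb'): parent n9 fail=0; on 'b' 0 → fail=16;  out ∅∪∅=∅
  n17('bb'): parent n16 fail=0; on 'b' 0 → fail=16;  out ∅∪∅=∅
  n3('abb'): parent n2 fail=16; on 'b' 16 → fail=17;  out {0}∪∅={0}
  n5('aab'): parent n4 fail=1; on 'b' 1 → fail=2;  out ∅∪∅=∅
  n11('cbc'): parent n10 fail=16; on 'c' 16→0 → fail=9;  out ∅∪∅=∅
  n14('abc'): parent n2 fail=16; on 'c' 16→0 → fail=9;  out ∅∪∅=∅
  n18('bbb'): parent n17 fail=16; on 'b' 16 → fail=17;  out ∅∪∅=∅
  n6('aabb'): parent n5 fail=2; on 'b' 2 → fail=3;  out ∅∪{0}={0}
  n12('cbcb'): parent n11 fail=9; on 'b' 9 → fail=10;  out ∅∪∅=∅
  n15('abcb'): parent n14 fail=9; on 'b' 9 → fail=10;  out {3}∪∅={3}
  n19('bbbb'): parent n18 fail=17; on 'b' 17 → fail=18;  out {4}∪∅={4}
  n7('aabbb'): parent n6 fail=3; on 'b' 3→17 → fail=18;  out ∅∪∅=∅
  n13('cbcbb'): parent n12 fail=10; on 'b' 10→16 → fail=17;  out {2}∪∅={2}
  n8('aabbbb'): parent n7 fail=18; on 'b' 18 → fail=19;  out {1}∪{4}={1,4}

Run:
pos 0 'a': at 1
pos 1 'b': at 2
pos 2 'b': at 3  ** P0@[0:2]
pos 3 'c': at 9 (fail-walked)
pos 4 'b': at 10
pos 5 'b': at 17 (fail-walked)
pos 6 'b': at 18
pos 7 'b': at 19  ** P4@[4:7]
pos 8 'b': at 19 (fail-walked)  ** P4@[5:8]
pos 9 'a': at 1 (fail-walked)
pos 10 'a': at 4
pos 11 'b': at 5
pos 12 'b': at 6  ** P0@[10:12]
pos 13 'b': at 7
pos 14 'b': at 8  ** P1@[9:14],P4@[11:14]
pos 15 'b': at 19 (fail-walked)  ** P4@[12:15]
pos 16 'a': at 1 (fail-walked)
pos 17 'b': at 2
pos 18 'b': at 3  ** P0@[16:18]
pos 19 'a': at 1 (fail-walked)
pos 20 'a': at 4
pos 21 'b': at 5
pos 22 'b': at 6  ** P0@[20:22]
pos 23 'b': at 7
pos 24 'b': at 8  ** P1@[19:24],P4@[21:24]
pos 25 'c': at 9 (fail-walked)
pos 26 'b': at 10
pos 27 'c': at 11
pos 28 'b': at 12
pos 29 'b': at 13  ** P2@[25:29]
pos 30 'b': at 18 (fail-walked)
pos 31 'c': at 9 (fail-walked)
pos 32 'b': at 10
pos 33 'c': at 11
pos 34 'b': at 12
pos 35 'b': at 13  ** P2@[31:35]
pos 36 'c': at 9 (fail-walked)
pos 37 'a': at 1 (fail-walked)
pos 38 'b': at 2
pos 39 'b': at 3  ** P0@[37:39]
pos 40 'b': at 18 (fail-walked)
pos 41 'b': at 19  ** P4@[38:41]
pos 42 'c': at 9 (fail-walked)
pos 43 'b': at 10
pos 44 'c': at 11
pos 45 'b': at 12
pos 46 'b': at 13  ** P2@[42:46]
pos 47 'a': at 1 (fail-walked)
pos 48 'b': at 2
pos 49 'c': at 14
pos 50 'a': at 1 (fail-walked)
pos 51 'b': at 2
pos 52 'b': at 3  ** P0@[50:52]
pos 53 'b': at 18 (fail-walked)
pos 54 'b': at 19  ** P4@[51:54]
pos 55 'b': at 19 (fail-walked)  ** P4@[52:55]

Matches: [[2,0],[7,4],[8,4],[12,0],[14,1],[14,4],[15,4],[18,0],[22,0],[24,1],[24,4],[29,2],[35,2],[39,0],[41,4],[46,2],[52,0],[54,4],[55,4]]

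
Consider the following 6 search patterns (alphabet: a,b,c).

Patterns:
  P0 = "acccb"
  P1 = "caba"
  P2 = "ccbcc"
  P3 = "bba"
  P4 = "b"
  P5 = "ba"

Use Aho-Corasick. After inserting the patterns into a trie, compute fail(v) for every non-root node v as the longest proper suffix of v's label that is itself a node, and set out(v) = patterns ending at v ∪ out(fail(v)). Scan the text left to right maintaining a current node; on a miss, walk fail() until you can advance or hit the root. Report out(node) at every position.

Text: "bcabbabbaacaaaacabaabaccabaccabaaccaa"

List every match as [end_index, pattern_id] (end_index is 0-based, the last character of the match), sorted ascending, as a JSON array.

Construct AC machine:
Trie nodes:
  n0 'ε': a→1 b→14 c→6
  n1 'a': c→2
  n2 'ac': c→3
  n3 'acc': c→4
  n4 'accc': b→5
  n5 'acccb': ·  ←P0
  n6 'c': a→7 c→10
  n7 'ca': b→8
  n8 'cab': a→9
  n9 'caba': ·  ←P1
  n10 'cc': b→11
  n11 'ccb': c→12
  n12 'ccbc': c→13
  n13 'ccbcc': ·  ←P2
  n14 'b': a→17 b→15  ←P4
  n15 'bb': a→16
  n16 'bba': ·  ←P3
  n17 'ba': ·  ←P5

Failure links (BFS by depth):
  fail(1) 'a': from fail(0)=0 chase 'a': 0 ⇒ 0;  out=∅∪out(0)=∅
  fail(6) 'c': from fail(0)=0 chase 'c': 0 ⇒ 0;  out=∅∪out(0)=∅
  fail(14) 'b': from fail(0)=0 chase 'b': 0 ⇒ 0;  out={4}∪out(0)={4}
  fail(2) 'ac': from fail(1)=0 chase 'c': 0 ⇒ 6;  out=∅∪out(6)=∅
  fail(7) 'ca': from fail(6)=0 chase 'a': 0 ⇒ 1;  out=∅∪out(1)=∅
  fail(10) 'cc': from fail(6)=0 chase 'c': 0 ⇒ 6;  out=∅∪out(6)=∅
  fail(15) 'bb': from fail(14)=0 chase 'b': 0 ⇒ 14;  out=∅∪out(14)={4}
  fail(17) 'ba': from fail(14)=0 chase 'a': 0 ⇒ 1;  out={5}∪out(1)={5}
  fail(3) 'acc': from fail(2)=6 chase 'c': 6 ⇒ 10;  out=∅∪out(10)=∅
  fail(8) 'cab': from fail(7)=1 chase 'b': 1→0 ⇒ 14;  out=∅∪out(14)={4}
  fail(11) 'ccb': from fail(10)=6 chase 'b': 6→0 ⇒ 14;  out=∅∪out(14)={4}
  fail(16) 'bba': from fail(15)=14 chase 'a': 14 ⇒ 17;  out={3}∪out(17)={3,5}
  fail(4) 'accc': from fail(3)=10 chase 'c': 10→6 ⇒ 10;  out=∅∪out(10)=∅
  fail(9) 'caba': from fail(8)=14 chase 'a': 14 ⇒ 17;  out={1}∪out(17)={1,5}
  fail(12) 'ccbc': from fail(11)=14 chase 'c': 14→0 ⇒ 6;  out=∅∪out(6)=∅
  fail(5) 'acccb': from fail(4)=10 chase 'b': 10 ⇒ 11;  out={0}∪out(11)={0,4}
  fail(13) 'ccbcc': from fail(12)=6 chase 'c': 6 ⇒ 10;  out={2}∪out(10)={2}

Text stream:
i=0 'b': node 0→14  → match P4@[0:0]
i=1 'c': node 14→6 ·f
i=2 'a': node 6→7
i=3 'b': node 7→8  → match P4@[3:3]
i=4 'b': node 8→15 ·f  → match P4@[4:4]
i=5 'a': node 15→16  → match P3@[3:5],P5@[4:5]
i=6 'b': node 16→14 ·f  → match P4@[6:6]
i=7 'b': node 14→15  → match P4@[7:7]
i=8 'a': node 15→16  → match P3@[6:8],P5@[7:8]
i=9 'a': node 16→1 ·f
i=10 'c': node 1→2
i=11 'a': node 2→7 ·f
i=12 'a': node 7→1 ·f
i=13 'a': node 1→1 ·f
i=14 'a': node 1→1 ·f
i=15 'c': node 1→2
i=16 'a': node 2→7 ·f
i=17 'b': node 7→8  → match P4@[17:17]
i=18 'a': node 8→9  → match P1@[15:18],P5@[17:18]
i=19 'a': node 9→1 ·f
i=20 'b': node 1→14 ·f  → match P4@[20:20]
i=21 'a': node 14→17  → match P5@[20:21]
i=22 'c': node 17→2 ·f
i=23 'c': node 2→3
i=24 'a': node 3→7 ·f
i=25 'b': node 7→8  → match P4@[25:25]
i=26 'a': node 8→9  → match P1@[23:26],P5@[25:26]
i=27 'c': node 9→2 ·f
i=28 'c': node 2→3
i=29 'a': node 3→7 ·f
i=30 'b': node 7→8  → match P4@[30:30]
i=31 'a': node 8→9  → match P1@[28:31],P5@[30:31]
i=32 'a': node 9→1 ·f
i=33 'c': node 1→2
i=34 'c': node 2→3
i=35 'a': node 3→7 ·f
i=36 'a': node 7→1 ·f

Result: [[0,4],[3,4],[4,4],[5,3],[5,5],[6,4],[7,4],[8,3],[8,5],[17,4],[18,1],[18,5],[20,4],[21,5],[25,4],[26,1],[26,5],[30,4],[31,1],[31,5]]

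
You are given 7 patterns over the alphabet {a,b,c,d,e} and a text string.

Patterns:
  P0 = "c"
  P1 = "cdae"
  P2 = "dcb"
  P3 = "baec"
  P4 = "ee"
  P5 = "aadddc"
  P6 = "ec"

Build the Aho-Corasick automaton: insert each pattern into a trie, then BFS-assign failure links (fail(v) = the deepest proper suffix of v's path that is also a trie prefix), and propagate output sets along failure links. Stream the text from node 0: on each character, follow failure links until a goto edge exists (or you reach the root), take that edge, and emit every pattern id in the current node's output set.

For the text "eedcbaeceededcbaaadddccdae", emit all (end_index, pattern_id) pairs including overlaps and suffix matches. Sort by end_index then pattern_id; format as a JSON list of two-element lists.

Build automaton:
Trie nodes:
  n0 'ε': a→14 b→8 c→1 d→5 e→12
  n1 'c': d→2  ←P0
  n2 'cd': a→3
  n3 'cda': e→4
  n4 'cdae': ·  ←P1
  n5 'd': c→6
  n6 'dc': b→7
  n7 'dcb': ·  ←P2
  n8 'b': a→9
  n9 'ba': e→10
  n10 'bae': c→11
  n11 'baec': ·  ←P3
  n12 'e': c→20 e→13
  n13 'ee': ·  ←P4
  n14 'a': a→15
  n15 'aa': d→16
  n16 'aad': d→17
  n17 'aadd': d→18
  n18 'aaddd': c→19
  n19 'aadddc': ·  ←P5
  n20 'ec': ·  ←P6

Failure links (BFS by depth):
  fail(1) 'c': from fail(0)=0 chase 'c': 0 ⇒ 0;  out={0}∪out(0)={0}
  fail(5) 'd': from fail(0)=0 chase 'd': 0 ⇒ 0;  out=∅∪out(0)=∅
  fail(8) 'b': from fail(0)=0 chase 'b': 0 ⇒ 0;  out=∅∪out(0)=∅
  fail(12) 'e': from fail(0)=0 chase 'e': 0 ⇒ 0;  out=∅∪out(0)=∅
  fail(14) 'a': from fail(0)=0 chase 'a': 0 ⇒ 0;  out=∅∪out(0)=∅
  fail(2) 'cd': from fail(1)=0 chase 'd': 0 ⇒ 5;  out=∅∪out(5)=∅
  fail(6) 'dc': from fail(5)=0 chase 'c': 0 ⇒ 1;  out=∅∪out(1)={0}
  fail(9) 'ba': from fail(8)=0 chase 'a': 0 ⇒ 14;  out=∅∪out(14)=∅
  fail(13) 'ee': from fail(12)=0 chase 'e': 0 ⇒ 12;  out={4}∪out(12)={4}
  fail(15) 'aa': from fail(14)=0 chase 'a': 0 ⇒ 14;  out=∅∪out(14)=∅
  fail(20) 'ec': from fail(12)=0 chase 'c': 0 ⇒ 1;  out={6}∪out(1)={0,6}
  fail(3) 'cda': from fail(2)=5 chase 'a': 5→0 ⇒ 14;  out=∅∪out(14)=∅
  fail(7) 'dcb': from fail(6)=1 chase 'b': 1→0 ⇒ 8;  out={2}∪out(8)={2}
  fail(10) 'bae': from fail(9)=14 chase 'e': 14→0 ⇒ 12;  out=∅∪out(12)=∅
  fail(16) 'aad': from fail(15)=14 chase 'd': 14→0 ⇒ 5;  out=∅∪out(5)=∅
  fail(4) 'cdae': from fail(3)=14 chase 'e': 14→0 ⇒ 12;  out={1}∪out(12)={1}
  fail(11) 'baec': from fail(10)=12 chase 'c': 12 ⇒ 20;  out={3}∪out(20)={0,3,6}
  fail(17) 'aadd': from fail(16)=5 chase 'd': 5→0 ⇒ 5;  out=∅∪out(5)=∅
  fail(18) 'aaddd': from fail(17)=5 chase 'd': 5→0 ⇒ 5;  out=∅∪out(5)=∅
  fail(19) 'aadddc': from fail(18)=5 chase 'c': 5 ⇒ 6;  out={5}∪out(6)={0,5}

Run:
pos 0 'e': at 12
pos 1 'e': at 13  → match P4@[0:1]
pos 2 'd': at 5 (fail-walked)
pos 3 'c': at 6  → match P0@[3:3]
pos 4 'b': at 7  → match P2@[2:4]
pos 5 'a': at 9 (fail-walked)
pos 6 'e': at 10
pos 7 'c': at 11  → match P0@[7:7],P3@[4:7],P6@[6:7]
pos 8 'e': at 12 (fail-walked)
pos 9 'e': at 13  → match P4@[8:9]
pos 10 'd': at 5 (fail-walked)
pos 11 'e': at 12 (fail-walked)
pos 12 'd': at 5 (fail-walked)
pos 13 'c': at 6  → match P0@[13:13]
pos 14 'b': at 7  → match P2@[12:14]
pos 15 'a': at 9 (fail-walked)
pos 16 'a': at 15 (fail-walked)
pos 17 'a': at 15 (fail-walked)
pos 18 'd': at 16
pos 19 'd': at 17
pos 20 'd': at 18
pos 21 'c': at 19  → match P0@[21:21],P5@[16:21]
pos 22 'c': at 1 (fail-walked)  → match P0@[22:22]
pos 23 'd': at 2
pos 24 'a': at 3
pos 25 'e': at 4  → match P1@[22:25]

All matches (sorted): [[1,4],[3,0],[4,2],[7,0],[7,3],[7,6],[9,4],[13,0],[14,2],[21,0],[21,5],[22,0],[25,1]]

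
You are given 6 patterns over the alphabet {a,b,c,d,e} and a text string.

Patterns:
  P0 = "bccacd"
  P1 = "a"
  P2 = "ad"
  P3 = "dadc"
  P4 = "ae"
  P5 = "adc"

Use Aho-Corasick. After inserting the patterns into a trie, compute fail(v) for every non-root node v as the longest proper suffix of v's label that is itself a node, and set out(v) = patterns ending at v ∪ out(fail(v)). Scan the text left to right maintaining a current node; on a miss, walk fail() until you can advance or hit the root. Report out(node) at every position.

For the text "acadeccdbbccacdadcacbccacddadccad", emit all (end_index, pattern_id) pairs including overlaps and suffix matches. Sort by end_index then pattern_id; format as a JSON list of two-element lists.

Build:
Trie nodes:
  0='ε' goto a→7 b→1 d→9
  1='b' goto c→2
  2='bc' goto c→3
  3='bcc' goto a→4
  4='bcca' goto c→5
  5='bccac' goto d→6
  6='bccacd' goto ·  ←P0
  7='a' goto d→8 e→13  ←P1
  8='ad' goto c→14  ←P2
  9='d' goto a→10
  10='da' goto d→11
  11='dad' goto c→12
  12='dadc' goto ·  ←P3
  13='ae' goto ·  ←P4
  14='adc' goto ·  ←P5

Failure links (BFS by depth):
  n1('b'): parent n0 fail=0; on 'b' 0 → fail=0;  out ∅∪∅=∅
  n7('a'): parent n0 fail=0; on 'a' 0 → fail=0;  out {1}∪∅={1}
  n9('d'): parent n0 fail=0; on 'd' 0 → fail=0;  out ∅∪∅=∅
  n2('bc'): parent n1 fail=0; on 'c' 0 → fail=0;  out ∅∪∅=∅
  n8('ad'): parent n7 fail=0; on 'd' 0 → fail=9;  out {2}∪∅={2}
  n10('da'): parent n9 fail=0; on 'a' 0 → fail=7;  out ∅∪{1}={1}
  n13('ae'): parent n7 fail=0; on 'e' 0 → fail=0;  out {4}∪∅={4}
  n3('bcc'): parent n2 fail=0; on 'c' 0 → fail=0;  out ∅∪∅=∅
  n11('dad'): parent n10 fail=7; on 'd' 7 → fail=8;  out ∅∪{2}={2}
  n14('adc'): parent n8 fail=9; on 'c' 9→0 → fail=0;  out {5}∪∅={5}
  n4('bcca'): parent n3 fail=0; on 'a' 0 → fail=7;  out ∅∪{1}={1}
  n12('dadc'): parent n11 fail=8; on 'c' 8 → fail=14;  out {3}∪{5}={3,5}
  n5('bccac'): parent n4 fail=7; on 'c' 7→0 → fail=0;  out ∅∪∅=∅
  n6('bccacd'): parent n5 fail=0; on 'd' 0 → fail=9;  out {0}∪∅={0}

Scan:
pos 0 'a': at 7  emit P1@[0:0]
pos 1 'c': at 0 (via fail)
pos 2 'a': at 7  emit P1@[2:2]
pos 3 'd': at 8  emit P2@[2:3]
pos 4 'e': at 0 (via fail)
pos 5 'c': at 0
pos 6 'c': at 0
pos 7 'd': at 9
pos 8 'b': at 1 (via fail)
pos 9 'b': at 1 (via fail)
pos 10 'c': at 2
pos 11 'c': at 3
pos 12 'a': at 4  emit P1@[12:12]
pos 13 'c': at 5
pos 14 'd': at 6  emit P0@[9:14]
pos 15 'a': at 10 (via fail)  emit P1@[15:15]
pos 16 'd': at 11  emit P2@[15:16]
pos 17 'c': at 12  emit P3@[14:17],P5@[15:17]
pos 18 'a': at 7 (via fail)  emit P1@[18:18]
pos 19 'c': at 0 (via fail)
pos 20 'b': at 1
pos 21 'c': at 2
pos 22 'c': at 3
pos 23 'a': at 4  emit P1@[23:23]
pos 24 'c': at 5
pos 25 'd': at 6  emit P0@[20:25]
pos 26 'd': at 9 (via fail)
pos 27 'a': at 10  emit P1@[27:27]
pos 28 'd': at 11  emit P2@[27:28]
pos 29 'c': at 12  emit P3@[26:29],P5@[27:29]
pos 30 'c': at 0 (via fail)
pos 31 'a': at 7  emit P1@[31:31]
pos 32 'd': at 8  emit P2@[31:32]

Result: [[0,1],[2,1],[3,2],[12,1],[14,0],[15,1],[16,2],[17,3],[17,5],[18,1],[23,1],[25,0],[27,1],[28,2],[29,3],[29,5],[31,1],[32,2]]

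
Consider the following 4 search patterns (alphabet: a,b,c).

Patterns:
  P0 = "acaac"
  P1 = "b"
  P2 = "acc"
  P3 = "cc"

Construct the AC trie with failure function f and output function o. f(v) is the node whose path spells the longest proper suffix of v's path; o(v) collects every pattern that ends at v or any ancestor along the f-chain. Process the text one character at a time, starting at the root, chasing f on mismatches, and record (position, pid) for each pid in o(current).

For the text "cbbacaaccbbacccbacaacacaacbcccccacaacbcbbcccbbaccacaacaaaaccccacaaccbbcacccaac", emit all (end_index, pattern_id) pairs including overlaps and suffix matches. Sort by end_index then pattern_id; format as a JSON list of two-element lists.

Construct AC machine:
Trie (insert patterns):
  n0 'ε': a→1 b→6 c→8
  n1 'a': c→2
  n2 'ac': a→3 c→7
  n3 'aca': a→4
  n4 'acaa': c→5
  n5 'acaac': ·  [P0 ends]
  n6 'b': ·  [P1 ends]
  n7 'acc': ·  [P2 ends]
  n8 'c': c→9
  n9 'cc': ·  [P3 ends]

BFS fail/out derivation:
  fail(1) 'a': from fail(0)=0 chase 'a': 0 ⇒ 0;  out=∅∪out(0)=∅
  fail(6) 'b': from fail(0)=0 chase 'b': 0 ⇒ 0;  out={1}∪out(0)={1}
  fail(8) 'c': from fail(0)=0 chase 'c': 0 ⇒ 0;  out=∅∪out(0)=∅
  fail(2) 'ac': from fail(1)=0 chase 'c': 0 ⇒ 8;  out=∅∪out(8)=∅
  fail(9) 'cc': from fail(8)=0 chase 'c': 0 ⇒ 8;  out={3}∪out(8)={3}
  fail(3) 'aca': from fail(2)=8 chase 'a': 8→0 ⇒ 1;  out=∅∪out(1)=∅
  fail(7) 'acc': from fail(2)=8 chase 'c': 8 ⇒ 9;  out={2}∪out(9)={2,3}
  fail(4) 'acaa': from fail(3)=1 chase 'a': 1→0 ⇒ 1;  out=∅∪out(1)=∅
  fail(5) 'acaac': from fail(4)=1 chase 'c': 1 ⇒ 2;  out={0}∪out(2)={0}

Scan:
[0] read 'c'  n0⇒n8
[1] read 'b'  n8⇒n6 (via fail)  emit P1@[1:1]
[2] read 'b'  n6⇒n6 (via fail)  emit P1@[2:2]
[3] read 'a'  n6⇒n1 (via fail)
[4] read 'c'  n1⇒n2
[5] read 'a'  n2⇒n3
[6] read 'a'  n3⇒n4
[7] read 'c'  n4⇒n5  emit P0@[3:7]
[8] read 'c'  n5⇒n7 (via fail)  emit P2@[6:8],P3@[7:8]
[9] read 'b'  n7⇒n6 (via fail)  emit P1@[9:9]
[10] read 'b'  n6⇒n6 (via fail)  emit P1@[10:10]
[11] read 'a'  n6⇒n1 (via fail)
[12] read 'c'  n1⇒n2
[13] read 'c'  n2⇒n7  emit P2@[11:13],P3@[12:13]
[14] read 'c'  n7⇒n9 (via fail)  emit P3@[13:14]
[15] read 'b'  n9⇒n6 (via fail)  emit P1@[15:15]
[16] read 'a'  n6⇒n1 (via fail)
[17] read 'c'  n1⇒n2
[18] read 'a'  n2⇒n3
[19] read 'a'  n3⇒n4
[20] read 'c'  n4⇒n5  emit P0@[16:20]
[21] read 'a'  n5⇒n3 (via fail)
[22] read 'c'  n3⇒n2 (via fail)
[23] read 'a'  n2⇒n3
[24] read 'a'  n3⇒n4
[25] read 'c'  n4⇒n5  emit P0@[21:25]
[26] read 'b'  n5⇒n6 (via fail)  emit P1@[26:26]
[27] read 'c'  n6⇒n8 (via fail)
[28] read 'c'  n8⇒n9  emit P3@[27:28]
[29] read 'c'  n9⇒n9 (via fail)  emit P3@[28:29]
[30] read 'c'  n9⇒n9 (via fail)  emit P3@[29:30]
[31] read 'c'  n9⇒n9 (via fail)  emit P3@[30:31]
[32] read 'a'  n9⇒n1 (via fail)
[33] read 'c'  n1⇒n2
[34] read 'a'  n2⇒n3
[35] read 'a'  n3⇒n4
[36] read 'c'  n4⇒n5  emit P0@[32:36]
[37] read 'b'  n5⇒n6 (via fail)  emit P1@[37:37]
[38] read 'c'  n6⇒n8 (via fail)
[39] read 'b'  n8⇒n6 (via fail)  emit P1@[39:39]
[40] read 'b'  n6⇒n6 (via fail)  emit P1@[40:40]
[41] read 'c'  n6⇒n8 (via fail)
[42] read 'c'  n8⇒n9  emit P3@[41:42]
[43] read 'c'  n9⇒n9 (via fail)  emit P3@[42:43]
[44] read 'b'  n9⇒n6 (via fail)  emit P1@[44:44]
[45] read 'b'  n6⇒n6 (via fail)  emit P1@[45:45]
[46] read 'a'  n6⇒n1 (via fail)
[47] read 'c'  n1⇒n2
[48] read 'c'  n2⇒n7  emit P2@[46:48],P3@[47:48]
[49] read 'a'  n7⇒n1 (via fail)
[50] read 'c'  n1⇒n2
[51] read 'a'  n2⇒n3
[52] read 'a'  n3⇒n4
[53] read 'c'  n4⇒n5  emit P0@[49:53]
[54] read 'a'  n5⇒n3 (via fail)
[55] read 'a'  n3⇒n4
[56] read 'a'  n4⇒n1 (via fail)
[57] read 'a'  n1⇒n1 (via fail)
[58] read 'c'  n1⇒n2
[59] read 'c'  n2⇒n7  emit P2@[57:59],P3@[58:59]
[60] read 'c'  n7⇒n9 (via fail)  emit P3@[59:60]
[61] read 'c'  n9⇒n9 (via fail)  emit P3@[60:61]
[62] read 'a'  n9⇒n1 (via fail)
[63] read 'c'  n1⇒n2
[64] read 'a'  n2⇒n3
[65] read 'a'  n3⇒n4
[66] read 'c'  n4⇒n5  emit P0@[62:66]
[67] read 'c'  n5⇒n7 (via fail)  emit P2@[65:67],P3@[66:67]
[68] read 'b'  n7⇒n6 (via fail)  emit P1@[68:68]
[69] read 'b'  n6⇒n6 (via fail)  emit P1@[69:69]
[70] read 'c'  n6⇒n8 (via fail)
[71] read 'a'  n8⇒n1 (via fail)
[72] read 'c'  n1⇒n2
[73] read 'c'  n2⇒n7  emit P2@[71:73],P3@[72:73]
[74] read 'c'  n7⇒n9 (via fail)  emit P3@[73:74]
[75] read 'a'  n9⇒n1 (via fail)
[76] read 'a'  n1⇒n1 (via fail)
[77] read 'c'  n1⇒n2

All matches (sorted): [[1,1],[2,1],[7,0],[8,2],[8,3],[9,1],[10,1],[13,2],[13,3],[14,3],[15,1],[20,0],[25,0],[26,1],[28,3],[29,3],[30,3],[31,3],[36,0],[37,1],[39,1],[40,1],[42,3],[43,3],[44,1],[45,1],[48,2],[48,3],[53,0],[59,2],[59,3],[60,3],[61,3],[66,0],[67,2],[67,3],[68,1],[69,1],[73,2],[73,3],[74,3]]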